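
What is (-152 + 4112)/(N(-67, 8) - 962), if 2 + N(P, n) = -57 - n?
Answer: -1320/343 ≈ -3.8484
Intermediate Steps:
N(P, n) = -59 - n (N(P, n) = -2 + (-57 - n) = -59 - n)
(-152 + 4112)/(N(-67, 8) - 962) = (-152 + 4112)/((-59 - 1*8) - 962) = 3960/((-59 - 8) - 962) = 3960/(-67 - 962) = 3960/(-1029) = 3960*(-1/1029) = -1320/343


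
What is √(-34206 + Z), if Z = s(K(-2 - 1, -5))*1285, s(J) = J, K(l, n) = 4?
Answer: I*√29066 ≈ 170.49*I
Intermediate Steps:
Z = 5140 (Z = 4*1285 = 5140)
√(-34206 + Z) = √(-34206 + 5140) = √(-29066) = I*√29066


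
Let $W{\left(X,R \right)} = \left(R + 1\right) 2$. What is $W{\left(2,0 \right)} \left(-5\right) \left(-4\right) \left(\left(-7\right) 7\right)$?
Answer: $-1960$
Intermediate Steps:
$W{\left(X,R \right)} = 2 + 2 R$ ($W{\left(X,R \right)} = \left(1 + R\right) 2 = 2 + 2 R$)
$W{\left(2,0 \right)} \left(-5\right) \left(-4\right) \left(\left(-7\right) 7\right) = \left(2 + 2 \cdot 0\right) \left(-5\right) \left(-4\right) \left(\left(-7\right) 7\right) = \left(2 + 0\right) \left(-5\right) \left(-4\right) \left(-49\right) = 2 \left(-5\right) \left(-4\right) \left(-49\right) = \left(-10\right) \left(-4\right) \left(-49\right) = 40 \left(-49\right) = -1960$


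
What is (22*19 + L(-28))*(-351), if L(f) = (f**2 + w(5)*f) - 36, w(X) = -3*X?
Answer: -556686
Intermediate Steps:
L(f) = -36 + f**2 - 15*f (L(f) = (f**2 + (-3*5)*f) - 36 = (f**2 - 15*f) - 36 = -36 + f**2 - 15*f)
(22*19 + L(-28))*(-351) = (22*19 + (-36 + (-28)**2 - 15*(-28)))*(-351) = (418 + (-36 + 784 + 420))*(-351) = (418 + 1168)*(-351) = 1586*(-351) = -556686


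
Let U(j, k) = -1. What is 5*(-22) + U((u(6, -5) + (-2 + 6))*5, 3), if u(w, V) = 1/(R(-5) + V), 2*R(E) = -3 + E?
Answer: -111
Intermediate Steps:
R(E) = -3/2 + E/2 (R(E) = (-3 + E)/2 = -3/2 + E/2)
u(w, V) = 1/(-4 + V) (u(w, V) = 1/((-3/2 + (½)*(-5)) + V) = 1/((-3/2 - 5/2) + V) = 1/(-4 + V))
5*(-22) + U((u(6, -5) + (-2 + 6))*5, 3) = 5*(-22) - 1 = -110 - 1 = -111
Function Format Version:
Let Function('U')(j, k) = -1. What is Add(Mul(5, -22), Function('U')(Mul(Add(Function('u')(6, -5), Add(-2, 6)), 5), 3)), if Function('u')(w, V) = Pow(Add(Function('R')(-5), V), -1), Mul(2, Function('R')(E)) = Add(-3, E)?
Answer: -111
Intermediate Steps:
Function('R')(E) = Add(Rational(-3, 2), Mul(Rational(1, 2), E)) (Function('R')(E) = Mul(Rational(1, 2), Add(-3, E)) = Add(Rational(-3, 2), Mul(Rational(1, 2), E)))
Function('u')(w, V) = Pow(Add(-4, V), -1) (Function('u')(w, V) = Pow(Add(Add(Rational(-3, 2), Mul(Rational(1, 2), -5)), V), -1) = Pow(Add(Add(Rational(-3, 2), Rational(-5, 2)), V), -1) = Pow(Add(-4, V), -1))
Add(Mul(5, -22), Function('U')(Mul(Add(Function('u')(6, -5), Add(-2, 6)), 5), 3)) = Add(Mul(5, -22), -1) = Add(-110, -1) = -111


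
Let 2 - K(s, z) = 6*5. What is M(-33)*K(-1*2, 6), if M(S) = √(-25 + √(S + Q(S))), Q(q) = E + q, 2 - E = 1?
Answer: -28*√(-25 + I*√65) ≈ -22.293 - 141.76*I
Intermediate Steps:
E = 1 (E = 2 - 1*1 = 2 - 1 = 1)
K(s, z) = -28 (K(s, z) = 2 - 6*5 = 2 - 1*30 = 2 - 30 = -28)
Q(q) = 1 + q
M(S) = √(-25 + √(1 + 2*S)) (M(S) = √(-25 + √(S + (1 + S))) = √(-25 + √(1 + 2*S)))
M(-33)*K(-1*2, 6) = √(-25 + √(1 + 2*(-33)))*(-28) = √(-25 + √(1 - 66))*(-28) = √(-25 + √(-65))*(-28) = √(-25 + I*√65)*(-28) = -28*√(-25 + I*√65)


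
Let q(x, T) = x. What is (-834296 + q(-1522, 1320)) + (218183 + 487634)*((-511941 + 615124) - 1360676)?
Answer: -887560772599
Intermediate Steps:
(-834296 + q(-1522, 1320)) + (218183 + 487634)*((-511941 + 615124) - 1360676) = (-834296 - 1522) + (218183 + 487634)*((-511941 + 615124) - 1360676) = -835818 + 705817*(103183 - 1360676) = -835818 + 705817*(-1257493) = -835818 - 887559936781 = -887560772599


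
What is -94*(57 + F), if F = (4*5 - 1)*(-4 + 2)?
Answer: -1786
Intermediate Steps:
F = -38 (F = (20 - 1)*(-2) = 19*(-2) = -38)
-94*(57 + F) = -94*(57 - 38) = -94*19 = -1786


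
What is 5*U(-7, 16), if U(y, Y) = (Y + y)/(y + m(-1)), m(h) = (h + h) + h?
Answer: -9/2 ≈ -4.5000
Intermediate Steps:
m(h) = 3*h (m(h) = 2*h + h = 3*h)
U(y, Y) = (Y + y)/(-3 + y) (U(y, Y) = (Y + y)/(y + 3*(-1)) = (Y + y)/(y - 3) = (Y + y)/(-3 + y))
5*U(-7, 16) = 5*((16 - 7)/(-3 - 7)) = 5*(9/(-10)) = 5*(-⅒*9) = 5*(-9/10) = -9/2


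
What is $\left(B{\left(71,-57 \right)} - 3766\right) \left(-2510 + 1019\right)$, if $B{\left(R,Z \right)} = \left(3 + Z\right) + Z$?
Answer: $5780607$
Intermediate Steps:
$B{\left(R,Z \right)} = 3 + 2 Z$
$\left(B{\left(71,-57 \right)} - 3766\right) \left(-2510 + 1019\right) = \left(\left(3 + 2 \left(-57\right)\right) - 3766\right) \left(-2510 + 1019\right) = \left(\left(3 - 114\right) - 3766\right) \left(-1491\right) = \left(-111 - 3766\right) \left(-1491\right) = \left(-3877\right) \left(-1491\right) = 5780607$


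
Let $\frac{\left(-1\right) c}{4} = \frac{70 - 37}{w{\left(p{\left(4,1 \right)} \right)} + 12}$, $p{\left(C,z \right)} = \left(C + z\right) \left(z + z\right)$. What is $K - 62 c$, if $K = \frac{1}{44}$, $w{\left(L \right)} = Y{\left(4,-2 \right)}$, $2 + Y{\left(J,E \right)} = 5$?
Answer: $\frac{120037}{220} \approx 545.62$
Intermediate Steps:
$p{\left(C,z \right)} = 2 z \left(C + z\right)$ ($p{\left(C,z \right)} = \left(C + z\right) 2 z = 2 z \left(C + z\right)$)
$Y{\left(J,E \right)} = 3$ ($Y{\left(J,E \right)} = -2 + 5 = 3$)
$w{\left(L \right)} = 3$
$c = - \frac{44}{5}$ ($c = - 4 \frac{70 - 37}{3 + 12} = - 4 \cdot \frac{33}{15} = - 4 \cdot 33 \cdot \frac{1}{15} = \left(-4\right) \frac{11}{5} = - \frac{44}{5} \approx -8.8$)
$K = \frac{1}{44} \approx 0.022727$
$K - 62 c = \frac{1}{44} - - \frac{2728}{5} = \frac{1}{44} + \frac{2728}{5} = \frac{120037}{220}$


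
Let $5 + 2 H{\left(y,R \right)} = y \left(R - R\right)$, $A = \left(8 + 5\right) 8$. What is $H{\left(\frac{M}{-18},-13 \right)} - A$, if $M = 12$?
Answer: $- \frac{213}{2} \approx -106.5$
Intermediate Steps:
$A = 104$ ($A = 13 \cdot 8 = 104$)
$H{\left(y,R \right)} = - \frac{5}{2}$ ($H{\left(y,R \right)} = - \frac{5}{2} + \frac{y \left(R - R\right)}{2} = - \frac{5}{2} + \frac{y 0}{2} = - \frac{5}{2} + \frac{1}{2} \cdot 0 = - \frac{5}{2} + 0 = - \frac{5}{2}$)
$H{\left(\frac{M}{-18},-13 \right)} - A = - \frac{5}{2} - 104 = - \frac{213}{2}$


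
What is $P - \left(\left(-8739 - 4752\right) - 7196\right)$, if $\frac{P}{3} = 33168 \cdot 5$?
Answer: $518207$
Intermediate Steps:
$P = 497520$ ($P = 3 \cdot 33168 \cdot 5 = 3 \cdot 165840 = 497520$)
$P - \left(\left(-8739 - 4752\right) - 7196\right) = 497520 - \left(\left(-8739 - 4752\right) - 7196\right) = 497520 - \left(-13491 - 7196\right) = 497520 - -20687 = 497520 + 20687 = 518207$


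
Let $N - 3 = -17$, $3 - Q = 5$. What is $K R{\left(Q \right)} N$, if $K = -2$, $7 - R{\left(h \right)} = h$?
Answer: $252$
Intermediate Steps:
$Q = -2$ ($Q = 3 - 5 = -2$)
$R{\left(h \right)} = 7 - h$
$N = -14$ ($N = 3 - 17 = -14$)
$K R{\left(Q \right)} N = - 2 \left(7 - -2\right) \left(-14\right) = - 2 \left(7 + 2\right) \left(-14\right) = \left(-2\right) 9 \left(-14\right) = \left(-18\right) \left(-14\right) = 252$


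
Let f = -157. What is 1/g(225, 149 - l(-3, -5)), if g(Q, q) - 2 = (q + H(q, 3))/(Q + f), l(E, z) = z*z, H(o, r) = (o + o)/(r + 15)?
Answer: 153/616 ≈ 0.24838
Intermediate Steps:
H(o, r) = 2*o/(15 + r) (H(o, r) = (2*o)/(15 + r) = 2*o/(15 + r))
l(E, z) = z²
g(Q, q) = 2 + 10*q/(9*(-157 + Q)) (g(Q, q) = 2 + (q + 2*q/(15 + 3))/(Q - 157) = 2 + (q + 2*q/18)/(-157 + Q) = 2 + (q + 2*q*(1/18))/(-157 + Q) = 2 + (q + q/9)/(-157 + Q) = 2 + (10*q/9)/(-157 + Q) = 2 + 10*q/(9*(-157 + Q)))
1/g(225, 149 - l(-3, -5)) = 1/(2*(-1413 + 5*(149 - 1*(-5)²) + 9*225)/(9*(-157 + 225))) = 1/((2/9)*(-1413 + 5*(149 - 1*25) + 2025)/68) = 1/((2/9)*(1/68)*(-1413 + 5*(149 - 25) + 2025)) = 1/((2/9)*(1/68)*(-1413 + 5*124 + 2025)) = 1/((2/9)*(1/68)*(-1413 + 620 + 2025)) = 1/((2/9)*(1/68)*1232) = 1/(616/153) = 153/616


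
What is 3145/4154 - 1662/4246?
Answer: 3224861/8818942 ≈ 0.36567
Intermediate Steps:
3145/4154 - 1662/4246 = 3145*(1/4154) - 1662*1/4246 = 3145/4154 - 831/2123 = 3224861/8818942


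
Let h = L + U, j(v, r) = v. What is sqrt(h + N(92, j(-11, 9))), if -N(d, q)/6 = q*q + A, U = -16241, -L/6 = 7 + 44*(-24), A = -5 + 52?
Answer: I*sqrt(10955) ≈ 104.67*I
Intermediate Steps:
A = 47
L = 6294 (L = -6*(7 + 44*(-24)) = -6*(7 - 1056) = -6*(-1049) = 6294)
N(d, q) = -282 - 6*q**2 (N(d, q) = -6*(q*q + 47) = -6*(q**2 + 47) = -6*(47 + q**2) = -282 - 6*q**2)
h = -9947 (h = 6294 - 16241 = -9947)
sqrt(h + N(92, j(-11, 9))) = sqrt(-9947 + (-282 - 6*(-11)**2)) = sqrt(-9947 + (-282 - 6*121)) = sqrt(-9947 + (-282 - 726)) = sqrt(-9947 - 1008) = sqrt(-10955) = I*sqrt(10955)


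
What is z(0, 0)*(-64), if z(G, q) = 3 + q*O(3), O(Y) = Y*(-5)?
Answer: -192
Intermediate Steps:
O(Y) = -5*Y
z(G, q) = 3 - 15*q (z(G, q) = 3 + q*(-5*3) = 3 + q*(-15) = 3 - 15*q)
z(0, 0)*(-64) = (3 - 15*0)*(-64) = (3 + 0)*(-64) = 3*(-64) = -192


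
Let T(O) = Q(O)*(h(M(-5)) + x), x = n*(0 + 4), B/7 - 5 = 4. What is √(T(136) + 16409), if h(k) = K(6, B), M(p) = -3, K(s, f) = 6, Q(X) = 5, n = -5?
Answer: √16339 ≈ 127.82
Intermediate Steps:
B = 63 (B = 35 + 7*4 = 35 + 28 = 63)
x = -20 (x = -5*(0 + 4) = -5*4 = -20)
h(k) = 6
T(O) = -70 (T(O) = 5*(6 - 20) = 5*(-14) = -70)
√(T(136) + 16409) = √(-70 + 16409) = √16339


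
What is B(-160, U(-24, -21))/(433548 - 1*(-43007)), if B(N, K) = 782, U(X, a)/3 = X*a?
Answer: 782/476555 ≈ 0.0016409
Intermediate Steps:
U(X, a) = 3*X*a (U(X, a) = 3*(X*a) = 3*X*a)
B(-160, U(-24, -21))/(433548 - 1*(-43007)) = 782/(433548 - 1*(-43007)) = 782/(433548 + 43007) = 782/476555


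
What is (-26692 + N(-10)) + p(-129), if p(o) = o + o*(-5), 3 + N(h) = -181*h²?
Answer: -44279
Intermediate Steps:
N(h) = -3 - 181*h²
p(o) = -4*o (p(o) = o - 5*o = -4*o)
(-26692 + N(-10)) + p(-129) = (-26692 + (-3 - 181*(-10)²)) - 4*(-129) = (-26692 + (-3 - 181*100)) + 516 = (-26692 + (-3 - 18100)) + 516 = (-26692 - 18103) + 516 = -44795 + 516 = -44279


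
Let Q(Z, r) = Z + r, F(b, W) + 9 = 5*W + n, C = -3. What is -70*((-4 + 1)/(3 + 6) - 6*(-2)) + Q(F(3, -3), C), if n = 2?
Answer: -2525/3 ≈ -841.67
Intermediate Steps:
F(b, W) = -7 + 5*W (F(b, W) = -9 + (5*W + 2) = -9 + (2 + 5*W) = -7 + 5*W)
-70*((-4 + 1)/(3 + 6) - 6*(-2)) + Q(F(3, -3), C) = -70*((-4 + 1)/(3 + 6) - 6*(-2)) + ((-7 + 5*(-3)) - 3) = -70*(-3/9 + 12) + ((-7 - 15) - 3) = -70*(-3*⅑ + 12) + (-22 - 3) = -70*(-⅓ + 12) - 25 = -70*35/3 - 25 = -2450/3 - 25 = -2525/3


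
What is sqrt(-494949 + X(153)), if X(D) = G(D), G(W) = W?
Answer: 2*I*sqrt(123699) ≈ 703.42*I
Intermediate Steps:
X(D) = D
sqrt(-494949 + X(153)) = sqrt(-494949 + 153) = sqrt(-494796) = 2*I*sqrt(123699)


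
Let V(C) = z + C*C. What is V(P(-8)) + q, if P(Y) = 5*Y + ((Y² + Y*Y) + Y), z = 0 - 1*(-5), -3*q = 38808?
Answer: -6531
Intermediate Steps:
q = -12936 (q = -⅓*38808 = -12936)
z = 5 (z = 0 + 5 = 5)
P(Y) = 2*Y² + 6*Y (P(Y) = 5*Y + ((Y² + Y²) + Y) = 5*Y + (2*Y² + Y) = 5*Y + (Y + 2*Y²) = 2*Y² + 6*Y)
V(C) = 5 + C² (V(C) = 5 + C*C = 5 + C²)
V(P(-8)) + q = (5 + (2*(-8)*(3 - 8))²) - 12936 = (5 + (2*(-8)*(-5))²) - 12936 = (5 + 80²) - 12936 = (5 + 6400) - 12936 = 6405 - 12936 = -6531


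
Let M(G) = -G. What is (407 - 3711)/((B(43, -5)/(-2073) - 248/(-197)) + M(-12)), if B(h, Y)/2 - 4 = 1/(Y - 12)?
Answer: -11468972004/46011547 ≈ -249.26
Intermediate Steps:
B(h, Y) = 8 + 2/(-12 + Y) (B(h, Y) = 8 + 2/(Y - 12) = 8 + 2/(-12 + Y))
(407 - 3711)/((B(43, -5)/(-2073) - 248/(-197)) + M(-12)) = (407 - 3711)/(((2*(-47 + 4*(-5))/(-12 - 5))/(-2073) - 248/(-197)) - 1*(-12)) = -3304/(((2*(-47 - 20)/(-17))*(-1/2073) - 248*(-1/197)) + 12) = -3304/(((2*(-1/17)*(-67))*(-1/2073) + 248/197) + 12) = -3304/(((134/17)*(-1/2073) + 248/197) + 12) = -3304/((-134/35241 + 248/197) + 12) = -3304/(8713370/6942477 + 12) = -3304/92023094/6942477 = -3304*6942477/92023094 = -11468972004/46011547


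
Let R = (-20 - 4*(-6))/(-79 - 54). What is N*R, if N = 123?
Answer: -492/133 ≈ -3.6992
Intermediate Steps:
R = -4/133 (R = (-20 + 24)/(-133) = 4*(-1/133) = -4/133 ≈ -0.030075)
N*R = 123*(-4/133) = -492/133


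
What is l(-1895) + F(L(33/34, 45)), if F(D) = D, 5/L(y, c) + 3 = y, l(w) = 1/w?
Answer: -322219/130755 ≈ -2.4643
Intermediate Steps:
L(y, c) = 5/(-3 + y)
l(-1895) + F(L(33/34, 45)) = 1/(-1895) + 5/(-3 + 33/34) = -1/1895 + 5/(-3 + 33*(1/34)) = -1/1895 + 5/(-3 + 33/34) = -1/1895 + 5/(-69/34) = -1/1895 + 5*(-34/69) = -1/1895 - 170/69 = -322219/130755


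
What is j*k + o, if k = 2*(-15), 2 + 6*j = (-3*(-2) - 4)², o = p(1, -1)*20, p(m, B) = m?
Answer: 10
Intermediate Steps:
o = 20 (o = 1*20 = 20)
j = ⅓ (j = -⅓ + (-3*(-2) - 4)²/6 = -⅓ + (6 - 4)²/6 = -⅓ + (⅙)*2² = -⅓ + (⅙)*4 = -⅓ + ⅔ = ⅓ ≈ 0.33333)
k = -30
j*k + o = (⅓)*(-30) + 20 = -10 + 20 = 10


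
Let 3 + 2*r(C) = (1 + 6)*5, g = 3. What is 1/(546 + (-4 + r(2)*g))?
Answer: 1/590 ≈ 0.0016949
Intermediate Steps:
r(C) = 16 (r(C) = -3/2 + ((1 + 6)*5)/2 = -3/2 + (7*5)/2 = -3/2 + (½)*35 = -3/2 + 35/2 = 16)
1/(546 + (-4 + r(2)*g)) = 1/(546 + (-4 + 16*3)) = 1/(546 + (-4 + 48)) = 1/(546 + 44) = 1/590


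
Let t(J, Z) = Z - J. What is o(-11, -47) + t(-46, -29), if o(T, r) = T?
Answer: 6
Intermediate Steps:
o(-11, -47) + t(-46, -29) = -11 + (-29 - 1*(-46)) = -11 + (-29 + 46) = -11 + 17 = 6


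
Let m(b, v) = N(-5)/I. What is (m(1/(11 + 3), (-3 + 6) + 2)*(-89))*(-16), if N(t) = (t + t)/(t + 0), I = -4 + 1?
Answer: -2848/3 ≈ -949.33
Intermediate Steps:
I = -3
N(t) = 2 (N(t) = (2*t)/t = 2)
m(b, v) = -⅔ (m(b, v) = 2/(-3) = 2*(-⅓) = -⅔)
(m(1/(11 + 3), (-3 + 6) + 2)*(-89))*(-16) = -⅔*(-89)*(-16) = (178/3)*(-16) = -2848/3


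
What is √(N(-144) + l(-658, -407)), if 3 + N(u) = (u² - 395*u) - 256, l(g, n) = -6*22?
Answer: 5*√3089 ≈ 277.89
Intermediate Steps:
l(g, n) = -132
N(u) = -259 + u² - 395*u (N(u) = -3 + ((u² - 395*u) - 256) = -3 + (-256 + u² - 395*u) = -259 + u² - 395*u)
√(N(-144) + l(-658, -407)) = √((-259 + (-144)² - 395*(-144)) - 132) = √((-259 + 20736 + 56880) - 132) = √(77357 - 132) = √77225 = 5*√3089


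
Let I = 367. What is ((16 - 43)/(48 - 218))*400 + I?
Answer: 7319/17 ≈ 430.53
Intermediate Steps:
((16 - 43)/(48 - 218))*400 + I = ((16 - 43)/(48 - 218))*400 + 367 = -27/(-170)*400 + 367 = -27*(-1/170)*400 + 367 = (27/170)*400 + 367 = 1080/17 + 367 = 7319/17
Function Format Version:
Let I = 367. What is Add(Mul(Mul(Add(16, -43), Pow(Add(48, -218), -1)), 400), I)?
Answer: Rational(7319, 17) ≈ 430.53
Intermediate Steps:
Add(Mul(Mul(Add(16, -43), Pow(Add(48, -218), -1)), 400), I) = Add(Mul(Mul(Add(16, -43), Pow(Add(48, -218), -1)), 400), 367) = Add(Mul(Mul(-27, Pow(-170, -1)), 400), 367) = Add(Mul(Mul(-27, Rational(-1, 170)), 400), 367) = Add(Mul(Rational(27, 170), 400), 367) = Add(Rational(1080, 17), 367) = Rational(7319, 17)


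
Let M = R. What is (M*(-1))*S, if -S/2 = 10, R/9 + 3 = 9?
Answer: 1080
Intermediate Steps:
R = 54 (R = -27 + 9*9 = -27 + 81 = 54)
S = -20 (S = -2*10 = -20)
M = 54
(M*(-1))*S = (54*(-1))*(-20) = -54*(-20) = 1080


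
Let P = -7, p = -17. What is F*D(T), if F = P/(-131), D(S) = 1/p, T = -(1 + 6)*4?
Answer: -7/2227 ≈ -0.0031432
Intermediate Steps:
T = -28 (T = -7*4 = -1*28 = -28)
D(S) = -1/17 (D(S) = 1/(-17) = -1/17)
F = 7/131 (F = -7/(-131) = -7*(-1/131) = 7/131 ≈ 0.053435)
F*D(T) = (7/131)*(-1/17) = -7/2227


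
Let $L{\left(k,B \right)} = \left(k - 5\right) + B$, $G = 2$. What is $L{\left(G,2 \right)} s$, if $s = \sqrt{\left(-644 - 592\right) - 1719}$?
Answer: $- i \sqrt{2955} \approx - 54.36 i$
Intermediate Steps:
$L{\left(k,B \right)} = -5 + B + k$ ($L{\left(k,B \right)} = \left(-5 + k\right) + B = -5 + B + k$)
$s = i \sqrt{2955}$ ($s = \sqrt{\left(-644 - 592\right) - 1719} = \sqrt{-1236 - 1719} = \sqrt{-2955} = i \sqrt{2955} \approx 54.36 i$)
$L{\left(G,2 \right)} s = \left(-5 + 2 + 2\right) i \sqrt{2955} = - i \sqrt{2955}$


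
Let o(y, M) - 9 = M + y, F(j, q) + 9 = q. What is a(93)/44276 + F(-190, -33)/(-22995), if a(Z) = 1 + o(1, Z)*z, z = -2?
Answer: -135923/48482220 ≈ -0.0028036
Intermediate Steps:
F(j, q) = -9 + q
o(y, M) = 9 + M + y (o(y, M) = 9 + (M + y) = 9 + M + y)
a(Z) = -19 - 2*Z (a(Z) = 1 + (9 + Z + 1)*(-2) = 1 + (10 + Z)*(-2) = 1 + (-20 - 2*Z) = -19 - 2*Z)
a(93)/44276 + F(-190, -33)/(-22995) = (-19 - 2*93)/44276 + (-9 - 33)/(-22995) = (-19 - 186)*(1/44276) - 42*(-1/22995) = -205*1/44276 + 2/1095 = -205/44276 + 2/1095 = -135923/48482220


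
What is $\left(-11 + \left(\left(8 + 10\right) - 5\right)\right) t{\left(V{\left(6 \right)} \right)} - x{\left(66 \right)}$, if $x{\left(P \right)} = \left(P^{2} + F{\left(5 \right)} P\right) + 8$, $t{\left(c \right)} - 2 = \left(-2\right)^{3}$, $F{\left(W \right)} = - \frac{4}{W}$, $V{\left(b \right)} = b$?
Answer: $- \frac{21616}{5} \approx -4323.2$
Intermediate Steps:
$t{\left(c \right)} = -6$ ($t{\left(c \right)} = 2 + \left(-2\right)^{3} = 2 - 8 = -6$)
$x{\left(P \right)} = 8 + P^{2} - \frac{4 P}{5}$ ($x{\left(P \right)} = \left(P^{2} + - \frac{4}{5} P\right) + 8 = \left(P^{2} + \left(-4\right) \frac{1}{5} P\right) + 8 = \left(P^{2} - \frac{4 P}{5}\right) + 8 = 8 + P^{2} - \frac{4 P}{5}$)
$\left(-11 + \left(\left(8 + 10\right) - 5\right)\right) t{\left(V{\left(6 \right)} \right)} - x{\left(66 \right)} = \left(-11 + \left(\left(8 + 10\right) - 5\right)\right) \left(-6\right) - \left(8 + 66^{2} - \frac{264}{5}\right) = \left(-11 + \left(18 - 5\right)\right) \left(-6\right) - \left(8 + 4356 - \frac{264}{5}\right) = \left(-11 + 13\right) \left(-6\right) - \frac{21556}{5} = 2 \left(-6\right) - \frac{21556}{5} = -12 - \frac{21556}{5} = - \frac{21616}{5}$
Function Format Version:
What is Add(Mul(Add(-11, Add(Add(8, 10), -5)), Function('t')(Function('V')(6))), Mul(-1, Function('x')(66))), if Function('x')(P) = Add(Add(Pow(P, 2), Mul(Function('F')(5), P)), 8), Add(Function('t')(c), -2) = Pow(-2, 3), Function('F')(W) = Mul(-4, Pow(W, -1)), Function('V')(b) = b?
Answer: Rational(-21616, 5) ≈ -4323.2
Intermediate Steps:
Function('t')(c) = -6 (Function('t')(c) = Add(2, Pow(-2, 3)) = Add(2, -8) = -6)
Function('x')(P) = Add(8, Pow(P, 2), Mul(Rational(-4, 5), P)) (Function('x')(P) = Add(Add(Pow(P, 2), Mul(Mul(-4, Pow(5, -1)), P)), 8) = Add(Add(Pow(P, 2), Mul(Mul(-4, Rational(1, 5)), P)), 8) = Add(Add(Pow(P, 2), Mul(Rational(-4, 5), P)), 8) = Add(8, Pow(P, 2), Mul(Rational(-4, 5), P)))
Add(Mul(Add(-11, Add(Add(8, 10), -5)), Function('t')(Function('V')(6))), Mul(-1, Function('x')(66))) = Add(Mul(Add(-11, Add(Add(8, 10), -5)), -6), Mul(-1, Add(8, Pow(66, 2), Mul(Rational(-4, 5), 66)))) = Add(Mul(Add(-11, Add(18, -5)), -6), Mul(-1, Add(8, 4356, Rational(-264, 5)))) = Add(Mul(Add(-11, 13), -6), Mul(-1, Rational(21556, 5))) = Add(Mul(2, -6), Rational(-21556, 5)) = Add(-12, Rational(-21556, 5)) = Rational(-21616, 5)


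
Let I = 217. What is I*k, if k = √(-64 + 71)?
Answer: 217*√7 ≈ 574.13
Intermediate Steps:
k = √7 ≈ 2.6458
I*k = 217*√7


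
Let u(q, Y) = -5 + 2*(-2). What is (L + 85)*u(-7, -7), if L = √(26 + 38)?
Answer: -837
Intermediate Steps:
u(q, Y) = -9 (u(q, Y) = -5 - 4 = -9)
L = 8 (L = √64 = 8)
(L + 85)*u(-7, -7) = (8 + 85)*(-9) = 93*(-9) = -837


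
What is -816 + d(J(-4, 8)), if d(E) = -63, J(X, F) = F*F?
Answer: -879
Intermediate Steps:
J(X, F) = F**2
-816 + d(J(-4, 8)) = -816 - 63 = -879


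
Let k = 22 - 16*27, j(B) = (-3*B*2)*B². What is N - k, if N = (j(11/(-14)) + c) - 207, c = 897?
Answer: 1513193/1372 ≈ 1102.9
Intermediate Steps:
j(B) = -6*B³ (j(B) = (-6*B)*B² = -6*B³)
k = -410 (k = 22 - 432 = -410)
N = 950673/1372 (N = (-6*(11/(-14))³ + 897) - 207 = (-6*(11*(-1/14))³ + 897) - 207 = (-6*(-11/14)³ + 897) - 207 = (-6*(-1331/2744) + 897) - 207 = (3993/1372 + 897) - 207 = 1234677/1372 - 207 = 950673/1372 ≈ 692.91)
N - k = 950673/1372 - 1*(-410) = 950673/1372 + 410 = 1513193/1372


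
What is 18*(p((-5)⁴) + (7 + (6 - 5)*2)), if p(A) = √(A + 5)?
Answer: 162 + 54*√70 ≈ 613.80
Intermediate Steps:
p(A) = √(5 + A)
18*(p((-5)⁴) + (7 + (6 - 5)*2)) = 18*(√(5 + (-5)⁴) + (7 + (6 - 5)*2)) = 18*(√(5 + 625) + (7 + 1*2)) = 18*(√630 + (7 + 2)) = 18*(3*√70 + 9) = 18*(9 + 3*√70) = 162 + 54*√70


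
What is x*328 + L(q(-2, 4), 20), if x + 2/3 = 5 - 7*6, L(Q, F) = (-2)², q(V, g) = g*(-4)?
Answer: -37052/3 ≈ -12351.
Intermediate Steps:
q(V, g) = -4*g
L(Q, F) = 4
x = -113/3 (x = -⅔ + (5 - 7*6) = -⅔ + (5 - 42) = -⅔ - 37 = -113/3 ≈ -37.667)
x*328 + L(q(-2, 4), 20) = -113/3*328 + 4 = -37064/3 + 4 = -37052/3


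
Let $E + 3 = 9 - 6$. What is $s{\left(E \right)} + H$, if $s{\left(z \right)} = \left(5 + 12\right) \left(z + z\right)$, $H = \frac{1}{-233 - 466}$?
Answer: $- \frac{1}{699} \approx -0.0014306$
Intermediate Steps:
$E = 0$ ($E = -3 + \left(9 - 6\right) = -3 + 3 = 0$)
$H = - \frac{1}{699}$ ($H = \frac{1}{-699} = - \frac{1}{699} \approx -0.0014306$)
$s{\left(z \right)} = 34 z$ ($s{\left(z \right)} = 17 \cdot 2 z = 34 z$)
$s{\left(E \right)} + H = 34 \cdot 0 - \frac{1}{699} = 0 - \frac{1}{699} = - \frac{1}{699}$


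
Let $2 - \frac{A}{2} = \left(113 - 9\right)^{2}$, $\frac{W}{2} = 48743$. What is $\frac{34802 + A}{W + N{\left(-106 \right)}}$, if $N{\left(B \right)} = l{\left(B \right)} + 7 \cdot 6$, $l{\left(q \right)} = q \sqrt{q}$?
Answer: $\frac{160604234}{1189112725} + \frac{349111 i \sqrt{106}}{2378225450} \approx 0.13506 + 0.0015113 i$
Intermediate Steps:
$l{\left(q \right)} = q^{\frac{3}{2}}$
$W = 97486$ ($W = 2 \cdot 48743 = 97486$)
$A = -21628$ ($A = 4 - 2 \left(113 - 9\right)^{2} = 4 - 2 \cdot 104^{2} = 4 - 21632 = -21628$)
$N{\left(B \right)} = 42 + B^{\frac{3}{2}}$ ($N{\left(B \right)} = B^{\frac{3}{2}} + 7 \cdot 6 = B^{\frac{3}{2}} + 42 = 42 + B^{\frac{3}{2}}$)
$\frac{34802 + A}{W + N{\left(-106 \right)}} = \frac{34802 - 21628}{97486 + \left(42 + \left(-106\right)^{\frac{3}{2}}\right)} = \frac{13174}{97486 + \left(42 - 106 i \sqrt{106}\right)} = \frac{13174}{97528 - 106 i \sqrt{106}}$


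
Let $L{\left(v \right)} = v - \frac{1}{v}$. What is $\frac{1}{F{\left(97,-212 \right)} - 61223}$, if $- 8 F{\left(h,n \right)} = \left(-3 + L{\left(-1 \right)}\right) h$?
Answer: $- \frac{8}{489493} \approx -1.6343 \cdot 10^{-5}$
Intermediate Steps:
$F{\left(h,n \right)} = \frac{3 h}{8}$ ($F{\left(h,n \right)} = - \frac{\left(-3 - 0\right) h}{8} = - \frac{\left(-3 + \left(-1 + 1\right)\right) h}{8} = - \frac{\left(-3 + 0\right) h}{8} = - \frac{\left(-3\right) h}{8} = \frac{3 h}{8}$)
$\frac{1}{F{\left(97,-212 \right)} - 61223} = \frac{1}{\frac{3}{8} \cdot 97 - 61223} = \frac{1}{\frac{291}{8} - 61223} = \frac{1}{- \frac{489493}{8}} = - \frac{8}{489493}$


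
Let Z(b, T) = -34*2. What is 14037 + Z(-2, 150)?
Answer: 13969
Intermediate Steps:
Z(b, T) = -68
14037 + Z(-2, 150) = 14037 - 68 = 13969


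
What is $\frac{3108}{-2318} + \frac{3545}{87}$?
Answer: $\frac{3973457}{100833} \approx 39.406$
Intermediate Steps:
$\frac{3108}{-2318} + \frac{3545}{87} = 3108 \left(- \frac{1}{2318}\right) + 3545 \cdot \frac{1}{87} = - \frac{1554}{1159} + \frac{3545}{87} = \frac{3973457}{100833}$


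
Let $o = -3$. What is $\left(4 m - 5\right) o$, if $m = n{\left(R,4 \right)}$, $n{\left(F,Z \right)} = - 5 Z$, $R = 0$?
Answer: $255$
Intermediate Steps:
$m = -20$ ($m = \left(-5\right) 4 = -20$)
$\left(4 m - 5\right) o = \left(4 \left(-20\right) - 5\right) \left(-3\right) = \left(-80 - 5\right) \left(-3\right) = \left(-85\right) \left(-3\right) = 255$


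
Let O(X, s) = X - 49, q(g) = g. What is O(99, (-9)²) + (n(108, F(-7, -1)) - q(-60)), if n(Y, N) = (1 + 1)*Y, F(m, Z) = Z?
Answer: 326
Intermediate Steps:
n(Y, N) = 2*Y
O(X, s) = -49 + X
O(99, (-9)²) + (n(108, F(-7, -1)) - q(-60)) = (-49 + 99) + (2*108 - 1*(-60)) = 50 + (216 + 60) = 50 + 276 = 326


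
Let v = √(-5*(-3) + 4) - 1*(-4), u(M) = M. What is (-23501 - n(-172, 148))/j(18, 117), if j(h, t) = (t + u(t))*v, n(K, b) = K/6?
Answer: 140834/1053 - 70417*√19/2106 ≈ -12.000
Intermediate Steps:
n(K, b) = K/6 (n(K, b) = K*(⅙) = K/6)
v = 4 + √19 (v = √(15 + 4) + 4 = √19 + 4 = 4 + √19 ≈ 8.3589)
j(h, t) = 2*t*(4 + √19) (j(h, t) = (t + t)*(4 + √19) = (2*t)*(4 + √19) = 2*t*(4 + √19))
(-23501 - n(-172, 148))/j(18, 117) = (-23501 - (-172)/6)/((2*117*(4 + √19))) = (-23501 - 1*(-86/3))/(936 + 234*√19) = (-23501 + 86/3)/(936 + 234*√19) = -70417/(3*(936 + 234*√19))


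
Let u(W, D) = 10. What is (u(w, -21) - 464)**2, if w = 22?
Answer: 206116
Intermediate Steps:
(u(w, -21) - 464)**2 = (10 - 464)**2 = (-454)**2 = 206116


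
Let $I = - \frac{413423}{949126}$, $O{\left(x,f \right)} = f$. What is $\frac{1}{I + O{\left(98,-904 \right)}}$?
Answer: $- \frac{949126}{858423327} \approx -0.0011057$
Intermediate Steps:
$I = - \frac{413423}{949126}$ ($I = \left(-413423\right) \frac{1}{949126} = - \frac{413423}{949126} \approx -0.43558$)
$\frac{1}{I + O{\left(98,-904 \right)}} = \frac{1}{- \frac{413423}{949126} - 904} = \frac{1}{- \frac{858423327}{949126}} = - \frac{949126}{858423327}$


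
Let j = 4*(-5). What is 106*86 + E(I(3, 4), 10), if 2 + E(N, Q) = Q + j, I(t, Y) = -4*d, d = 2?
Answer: 9104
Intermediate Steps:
I(t, Y) = -8 (I(t, Y) = -4*2 = -8)
j = -20
E(N, Q) = -22 + Q (E(N, Q) = -2 + (Q - 20) = -2 + (-20 + Q) = -22 + Q)
106*86 + E(I(3, 4), 10) = 106*86 + (-22 + 10) = 9116 - 12 = 9104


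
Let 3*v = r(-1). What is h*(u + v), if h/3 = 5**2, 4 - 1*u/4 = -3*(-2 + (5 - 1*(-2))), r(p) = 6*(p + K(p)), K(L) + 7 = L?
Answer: 4350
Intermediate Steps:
K(L) = -7 + L
r(p) = -42 + 12*p (r(p) = 6*(p + (-7 + p)) = 6*(-7 + 2*p) = -42 + 12*p)
v = -18 (v = (-42 + 12*(-1))/3 = (-42 - 12)/3 = (1/3)*(-54) = -18)
u = 76 (u = 16 - (-12)*(-2 + (5 - 1*(-2))) = 16 - (-12)*(-2 + (5 + 2)) = 16 - (-12)*(-2 + 7) = 16 - (-12)*5 = 16 - 4*(-15) = 16 + 60 = 76)
h = 75 (h = 3*5**2 = 3*25 = 75)
h*(u + v) = 75*(76 - 18) = 75*58 = 4350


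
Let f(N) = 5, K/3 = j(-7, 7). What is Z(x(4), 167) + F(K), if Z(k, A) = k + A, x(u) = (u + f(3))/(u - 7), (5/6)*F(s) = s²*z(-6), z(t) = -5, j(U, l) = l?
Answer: -2482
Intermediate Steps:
K = 21 (K = 3*7 = 21)
F(s) = -6*s² (F(s) = 6*(s²*(-5))/5 = 6*(-5*s²)/5 = -6*s²)
x(u) = (5 + u)/(-7 + u) (x(u) = (u + 5)/(u - 7) = (5 + u)/(-7 + u))
Z(k, A) = A + k
Z(x(4), 167) + F(K) = (167 + (5 + 4)/(-7 + 4)) - 6*21² = (167 + 9/(-3)) - 6*441 = (167 - ⅓*9) - 2646 = (167 - 3) - 2646 = 164 - 2646 = -2482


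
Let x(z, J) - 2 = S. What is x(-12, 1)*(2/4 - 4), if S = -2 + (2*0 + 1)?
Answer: -7/2 ≈ -3.5000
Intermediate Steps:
S = -1 (S = -2 + (0 + 1) = -2 + 1 = -1)
x(z, J) = 1 (x(z, J) = 2 - 1 = 1)
x(-12, 1)*(2/4 - 4) = 1*(2/4 - 4) = 1*((¼)*2 - 4) = 1*(½ - 4) = 1*(-7/2) = -7/2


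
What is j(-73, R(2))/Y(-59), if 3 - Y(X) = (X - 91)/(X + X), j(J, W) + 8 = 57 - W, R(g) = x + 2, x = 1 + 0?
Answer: 1357/51 ≈ 26.608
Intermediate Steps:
x = 1
R(g) = 3 (R(g) = 1 + 2 = 3)
j(J, W) = 49 - W (j(J, W) = -8 + (57 - W) = 49 - W)
Y(X) = 3 - (-91 + X)/(2*X) (Y(X) = 3 - (X - 91)/(X + X) = 3 - (-91 + X)/(2*X))
j(-73, R(2))/Y(-59) = (49 - 1*3)/(((½)*(91 + 5*(-59))/(-59))) = (49 - 3)/(((½)*(-1/59)*(91 - 295))) = 46/(((½)*(-1/59)*(-204))) = 46/(102/59) = 46*(59/102) = 1357/51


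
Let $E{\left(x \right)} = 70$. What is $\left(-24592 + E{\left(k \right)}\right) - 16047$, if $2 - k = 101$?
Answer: $-40569$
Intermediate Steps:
$k = -99$ ($k = 2 - 101 = -99$)
$\left(-24592 + E{\left(k \right)}\right) - 16047 = \left(-24592 + 70\right) - 16047 = -24522 - 16047 = -40569$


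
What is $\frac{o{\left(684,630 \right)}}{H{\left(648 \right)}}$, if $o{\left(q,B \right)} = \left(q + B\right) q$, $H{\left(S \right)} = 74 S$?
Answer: $\frac{1387}{74} \approx 18.743$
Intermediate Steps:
$o{\left(q,B \right)} = q \left(B + q\right)$ ($o{\left(q,B \right)} = \left(B + q\right) q = q \left(B + q\right)$)
$\frac{o{\left(684,630 \right)}}{H{\left(648 \right)}} = \frac{684 \left(630 + 684\right)}{74 \cdot 648} = \frac{684 \cdot 1314}{47952} = 898776 \cdot \frac{1}{47952} = \frac{1387}{74}$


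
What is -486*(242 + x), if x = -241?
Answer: -486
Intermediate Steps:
-486*(242 + x) = -486*(242 - 241) = -486*1 = -486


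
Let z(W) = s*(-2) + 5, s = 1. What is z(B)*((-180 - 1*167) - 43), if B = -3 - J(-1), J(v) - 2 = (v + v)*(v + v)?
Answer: -1170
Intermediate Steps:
J(v) = 2 + 4*v² (J(v) = 2 + (v + v)*(v + v) = 2 + (2*v)*(2*v) = 2 + 4*v²)
B = -9 (B = -3 - (2 + 4*(-1)²) = -3 - (2 + 4*1) = -3 - (2 + 4) = -3 - 1*6 = -3 - 6 = -9)
z(W) = 3 (z(W) = 1*(-2) + 5 = -2 + 5 = 3)
z(B)*((-180 - 1*167) - 43) = 3*((-180 - 1*167) - 43) = 3*((-180 - 167) - 43) = 3*(-347 - 43) = 3*(-390) = -1170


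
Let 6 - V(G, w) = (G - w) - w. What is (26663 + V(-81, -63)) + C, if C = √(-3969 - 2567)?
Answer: 26624 + 2*I*√1634 ≈ 26624.0 + 80.846*I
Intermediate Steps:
V(G, w) = 6 - G + 2*w (V(G, w) = 6 - ((G - w) - w) = 6 - (G - 2*w) = 6 + (-G + 2*w) = 6 - G + 2*w)
C = 2*I*√1634 (C = √(-6536) = 2*I*√1634 ≈ 80.846*I)
(26663 + V(-81, -63)) + C = (26663 + (6 - 1*(-81) + 2*(-63))) + 2*I*√1634 = (26663 + (6 + 81 - 126)) + 2*I*√1634 = (26663 - 39) + 2*I*√1634 = 26624 + 2*I*√1634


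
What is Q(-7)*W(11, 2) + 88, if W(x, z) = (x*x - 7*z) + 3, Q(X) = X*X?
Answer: 5478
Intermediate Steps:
Q(X) = X²
W(x, z) = 3 + x² - 7*z (W(x, z) = (x² - 7*z) + 3 = 3 + x² - 7*z)
Q(-7)*W(11, 2) + 88 = (-7)²*(3 + 11² - 7*2) + 88 = 49*(3 + 121 - 14) + 88 = 49*110 + 88 = 5390 + 88 = 5478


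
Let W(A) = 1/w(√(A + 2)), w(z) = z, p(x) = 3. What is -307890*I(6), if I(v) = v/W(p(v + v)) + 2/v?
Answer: -102630 - 1847340*√5 ≈ -4.2334e+6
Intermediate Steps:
W(A) = (2 + A)^(-½) (W(A) = 1/(√(A + 2)) = 1/(√(2 + A)) = (2 + A)^(-½))
I(v) = 2/v + v*√5 (I(v) = v/((2 + 3)^(-½)) + 2/v = v/(5^(-½)) + 2/v = v/((√5/5)) + 2/v = v*√5 + 2/v = 2/v + v*√5)
-307890*I(6) = -307890*(2/6 + 6*√5) = -307890*(2*(⅙) + 6*√5) = -307890*(⅓ + 6*√5) = -102630 - 1847340*√5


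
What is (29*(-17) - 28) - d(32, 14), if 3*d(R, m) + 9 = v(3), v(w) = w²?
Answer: -521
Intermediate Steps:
d(R, m) = 0 (d(R, m) = -3 + (⅓)*3² = -3 + (⅓)*9 = -3 + 3 = 0)
(29*(-17) - 28) - d(32, 14) = (29*(-17) - 28) - 1*0 = (-493 - 28) + 0 = -521 + 0 = -521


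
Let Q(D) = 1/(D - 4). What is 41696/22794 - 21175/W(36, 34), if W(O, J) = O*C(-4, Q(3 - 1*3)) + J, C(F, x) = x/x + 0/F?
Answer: -6853489/22794 ≈ -300.67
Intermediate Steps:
Q(D) = 1/(-4 + D)
C(F, x) = 1 (C(F, x) = 1 + 0 = 1)
W(O, J) = J + O (W(O, J) = O*1 + J = O + J = J + O)
41696/22794 - 21175/W(36, 34) = 41696/22794 - 21175/(34 + 36) = 41696*(1/22794) - 21175/70 = 20848/11397 - 21175*1/70 = 20848/11397 - 605/2 = -6853489/22794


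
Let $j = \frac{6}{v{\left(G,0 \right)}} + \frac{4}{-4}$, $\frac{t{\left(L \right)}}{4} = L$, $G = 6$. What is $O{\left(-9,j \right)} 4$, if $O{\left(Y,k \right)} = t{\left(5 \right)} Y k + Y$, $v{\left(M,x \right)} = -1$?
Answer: $5004$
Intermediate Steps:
$t{\left(L \right)} = 4 L$
$j = -7$ ($j = \frac{6}{-1} + \frac{4}{-4} = 6 \left(-1\right) + 4 \left(- \frac{1}{4}\right) = -6 - 1 = -7$)
$O{\left(Y,k \right)} = Y + 20 Y k$ ($O{\left(Y,k \right)} = 4 \cdot 5 Y k + Y = 20 Y k + Y = Y + 20 Y k$)
$O{\left(-9,j \right)} 4 = - 9 \left(1 + 20 \left(-7\right)\right) 4 = - 9 \left(1 - 140\right) 4 = \left(-9\right) \left(-139\right) 4 = 1251 \cdot 4 = 5004$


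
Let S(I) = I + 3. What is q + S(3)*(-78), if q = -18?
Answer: -486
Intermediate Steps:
S(I) = 3 + I
q + S(3)*(-78) = -18 + (3 + 3)*(-78) = -18 + 6*(-78) = -18 - 468 = -486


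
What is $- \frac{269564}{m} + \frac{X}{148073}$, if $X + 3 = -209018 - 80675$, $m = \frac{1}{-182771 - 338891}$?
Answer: $\frac{20822217068736168}{148073} \approx 1.4062 \cdot 10^{11}$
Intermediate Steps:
$m = - \frac{1}{521662}$ ($m = \frac{1}{-521662} = - \frac{1}{521662} \approx -1.9169 \cdot 10^{-6}$)
$X = -289696$ ($X = -3 - 289693 = -289696$)
$- \frac{269564}{m} + \frac{X}{148073} = - \frac{269564}{- \frac{1}{521662}} - \frac{289696}{148073} = \left(-269564\right) \left(-521662\right) - \frac{289696}{148073} = 140621295368 - \frac{289696}{148073} = \frac{20822217068736168}{148073}$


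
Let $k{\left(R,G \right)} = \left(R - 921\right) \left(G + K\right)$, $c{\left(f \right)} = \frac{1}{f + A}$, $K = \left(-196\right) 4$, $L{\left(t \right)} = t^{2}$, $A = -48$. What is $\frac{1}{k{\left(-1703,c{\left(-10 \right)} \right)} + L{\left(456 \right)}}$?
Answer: $\frac{29}{65690720} \approx 4.4146 \cdot 10^{-7}$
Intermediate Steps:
$K = -784$
$c{\left(f \right)} = \frac{1}{-48 + f}$ ($c{\left(f \right)} = \frac{1}{f - 48} = \frac{1}{-48 + f}$)
$k{\left(R,G \right)} = \left(-921 + R\right) \left(-784 + G\right)$ ($k{\left(R,G \right)} = \left(R - 921\right) \left(G - 784\right) = \left(-921 + R\right) \left(-784 + G\right)$)
$\frac{1}{k{\left(-1703,c{\left(-10 \right)} \right)} + L{\left(456 \right)}} = \frac{1}{\left(722064 - \frac{921}{-48 - 10} - -1335152 + \frac{1}{-48 - 10} \left(-1703\right)\right) + 456^{2}} = \frac{1}{\left(722064 - \frac{921}{-58} + 1335152 + \frac{1}{-58} \left(-1703\right)\right) + 207936} = \frac{1}{\left(722064 - - \frac{921}{58} + 1335152 - - \frac{1703}{58}\right) + 207936} = \frac{1}{\left(722064 + \frac{921}{58} + 1335152 + \frac{1703}{58}\right) + 207936} = \frac{1}{\frac{59660576}{29} + 207936} = \frac{1}{\frac{65690720}{29}} = \frac{29}{65690720}$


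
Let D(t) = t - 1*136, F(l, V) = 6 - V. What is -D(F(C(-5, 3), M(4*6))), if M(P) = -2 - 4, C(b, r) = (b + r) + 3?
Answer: 124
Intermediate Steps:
C(b, r) = 3 + b + r
M(P) = -6
D(t) = -136 + t (D(t) = t - 136 = -136 + t)
-D(F(C(-5, 3), M(4*6))) = -(-136 + (6 - 1*(-6))) = -(-136 + (6 + 6)) = -(-136 + 12) = -1*(-124) = 124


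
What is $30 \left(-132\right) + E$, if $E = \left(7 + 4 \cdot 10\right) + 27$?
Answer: $-3886$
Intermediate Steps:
$E = 74$ ($E = \left(7 + 40\right) + 27 = 47 + 27 = 74$)
$30 \left(-132\right) + E = 30 \left(-132\right) + 74 = -3960 + 74 = -3886$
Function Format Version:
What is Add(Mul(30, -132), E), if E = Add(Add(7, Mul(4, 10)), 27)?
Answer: -3886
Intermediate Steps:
E = 74 (E = Add(Add(7, 40), 27) = Add(47, 27) = 74)
Add(Mul(30, -132), E) = Add(Mul(30, -132), 74) = Add(-3960, 74) = -3886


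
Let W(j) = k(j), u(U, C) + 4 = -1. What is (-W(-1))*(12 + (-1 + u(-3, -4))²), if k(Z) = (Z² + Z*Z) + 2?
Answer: -192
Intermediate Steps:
u(U, C) = -5 (u(U, C) = -4 - 1 = -5)
k(Z) = 2 + 2*Z² (k(Z) = (Z² + Z²) + 2 = 2*Z² + 2 = 2 + 2*Z²)
W(j) = 2 + 2*j²
(-W(-1))*(12 + (-1 + u(-3, -4))²) = (-(2 + 2*(-1)²))*(12 + (-1 - 5)²) = (-(2 + 2*1))*(12 + (-6)²) = (-(2 + 2))*(12 + 36) = -1*4*48 = -4*48 = -192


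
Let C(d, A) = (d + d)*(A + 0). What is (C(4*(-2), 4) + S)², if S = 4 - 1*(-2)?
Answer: 3364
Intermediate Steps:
C(d, A) = 2*A*d (C(d, A) = (2*d)*A = 2*A*d)
S = 6 (S = 4 + 2 = 6)
(C(4*(-2), 4) + S)² = (2*4*(4*(-2)) + 6)² = (2*4*(-8) + 6)² = (-64 + 6)² = (-58)² = 3364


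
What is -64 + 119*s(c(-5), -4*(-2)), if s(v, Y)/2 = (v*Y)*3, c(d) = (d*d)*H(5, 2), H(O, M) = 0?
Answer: -64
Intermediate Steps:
c(d) = 0 (c(d) = (d*d)*0 = d²*0 = 0)
s(v, Y) = 6*Y*v (s(v, Y) = 2*((v*Y)*3) = 2*((Y*v)*3) = 2*(3*Y*v) = 6*Y*v)
-64 + 119*s(c(-5), -4*(-2)) = -64 + 119*(6*(-4*(-2))*0) = -64 + 119*(6*8*0) = -64 + 119*0 = -64 + 0 = -64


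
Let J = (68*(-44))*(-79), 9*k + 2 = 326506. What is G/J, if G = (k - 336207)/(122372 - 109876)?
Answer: -2699359/26582890752 ≈ -0.00010155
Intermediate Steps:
k = 326504/9 (k = -2/9 + (⅑)*326506 = -2/9 + 326506/9 = 326504/9 ≈ 36278.)
J = 236368 (J = -2992*(-79) = 236368)
G = -2699359/112464 (G = (326504/9 - 336207)/(122372 - 109876) = -2699359/9/12496 = -2699359/9*1/12496 = -2699359/112464 ≈ -24.002)
G/J = -2699359/112464/236368 = -2699359/112464*1/236368 = -2699359/26582890752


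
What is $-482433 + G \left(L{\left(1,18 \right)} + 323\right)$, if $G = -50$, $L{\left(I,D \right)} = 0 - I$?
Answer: $-498533$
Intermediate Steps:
$L{\left(I,D \right)} = - I$
$-482433 + G \left(L{\left(1,18 \right)} + 323\right) = -482433 - 50 \left(\left(-1\right) 1 + 323\right) = -482433 - 50 \left(-1 + 323\right) = -482433 - 16100 = -498533$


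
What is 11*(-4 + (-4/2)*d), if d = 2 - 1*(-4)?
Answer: -176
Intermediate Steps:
d = 6 (d = 2 + 4 = 6)
11*(-4 + (-4/2)*d) = 11*(-4 - 4/2*6) = 11*(-4 - 4*½*6) = 11*(-4 - 2*6) = 11*(-4 - 12) = 11*(-16) = -176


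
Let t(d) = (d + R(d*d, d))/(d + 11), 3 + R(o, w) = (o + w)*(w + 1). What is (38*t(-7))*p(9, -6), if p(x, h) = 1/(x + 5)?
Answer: -2489/14 ≈ -177.79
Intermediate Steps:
R(o, w) = -3 + (1 + w)*(o + w) (R(o, w) = -3 + (o + w)*(w + 1) = -3 + (o + w)*(1 + w) = -3 + (1 + w)*(o + w))
t(d) = (-3 + d**3 + 2*d + 2*d**2)/(11 + d) (t(d) = (d + (-3 + d*d + d + d**2 + (d*d)*d))/(d + 11) = (d + (-3 + d**2 + d + d**2 + d**2*d))/(11 + d) = (d + (-3 + d**2 + d + d**2 + d**3))/(11 + d) = (d + (-3 + d + d**3 + 2*d**2))/(11 + d) = (-3 + d**3 + 2*d + 2*d**2)/(11 + d))
p(x, h) = 1/(5 + x)
(38*t(-7))*p(9, -6) = (38*((-3 + (-7)**3 + 2*(-7) + 2*(-7)**2)/(11 - 7)))/(5 + 9) = (38*((-3 - 343 - 14 + 2*49)/4))/14 = (38*((-3 - 343 - 14 + 98)/4))*(1/14) = (38*((1/4)*(-262)))*(1/14) = (38*(-131/2))*(1/14) = -2489*1/14 = -2489/14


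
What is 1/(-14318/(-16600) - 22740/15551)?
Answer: -129073300/77412391 ≈ -1.6673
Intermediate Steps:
1/(-14318/(-16600) - 22740/15551) = 1/(-14318*(-1/16600) - 22740*1/15551) = 1/(7159/8300 - 22740/15551) = 1/(-77412391/129073300) = -129073300/77412391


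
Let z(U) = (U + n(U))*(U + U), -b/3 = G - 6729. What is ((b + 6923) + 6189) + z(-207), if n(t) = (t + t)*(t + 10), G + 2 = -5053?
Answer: -33630850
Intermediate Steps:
G = -5055 (G = -2 - 5053 = -5055)
b = 35352 (b = -3*(-5055 - 6729) = -3*(-11784) = 35352)
n(t) = 2*t*(10 + t) (n(t) = (2*t)*(10 + t) = 2*t*(10 + t))
z(U) = 2*U*(U + 2*U*(10 + U)) (z(U) = (U + 2*U*(10 + U))*(U + U) = (U + 2*U*(10 + U))*(2*U) = 2*U*(U + 2*U*(10 + U)))
((b + 6923) + 6189) + z(-207) = ((35352 + 6923) + 6189) + (-207)²*(42 + 4*(-207)) = (42275 + 6189) + 42849*(42 - 828) = 48464 + 42849*(-786) = 48464 - 33679314 = -33630850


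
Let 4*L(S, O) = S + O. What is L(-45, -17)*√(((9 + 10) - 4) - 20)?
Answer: -31*I*√5/2 ≈ -34.659*I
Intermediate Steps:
L(S, O) = O/4 + S/4 (L(S, O) = (S + O)/4 = (O + S)/4 = O/4 + S/4)
L(-45, -17)*√(((9 + 10) - 4) - 20) = ((¼)*(-17) + (¼)*(-45))*√(((9 + 10) - 4) - 20) = (-17/4 - 45/4)*√((19 - 4) - 20) = -31*√(15 - 20)/2 = -31*I*√5/2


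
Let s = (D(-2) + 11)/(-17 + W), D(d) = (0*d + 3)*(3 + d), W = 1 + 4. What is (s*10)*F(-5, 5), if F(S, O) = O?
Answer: -175/3 ≈ -58.333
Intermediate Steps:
W = 5
D(d) = 9 + 3*d (D(d) = (0 + 3)*(3 + d) = 3*(3 + d) = 9 + 3*d)
s = -7/6 (s = ((9 + 3*(-2)) + 11)/(-17 + 5) = ((9 - 6) + 11)/(-12) = (3 + 11)*(-1/12) = 14*(-1/12) = -7/6 ≈ -1.1667)
(s*10)*F(-5, 5) = -7/6*10*5 = -35/3*5 = -175/3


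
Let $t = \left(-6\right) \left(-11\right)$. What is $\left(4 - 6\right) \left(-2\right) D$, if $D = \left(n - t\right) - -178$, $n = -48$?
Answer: $256$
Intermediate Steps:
$t = 66$
$D = 64$ ($D = \left(-48 - 66\right) - -178 = \left(-48 - 66\right) + 178 = -114 + 178 = 64$)
$\left(4 - 6\right) \left(-2\right) D = \left(4 - 6\right) \left(-2\right) 64 = \left(-2\right) \left(-2\right) 64 = 4 \cdot 64 = 256$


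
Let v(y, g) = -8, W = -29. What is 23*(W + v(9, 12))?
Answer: -851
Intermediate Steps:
23*(W + v(9, 12)) = 23*(-29 - 8) = 23*(-37) = -851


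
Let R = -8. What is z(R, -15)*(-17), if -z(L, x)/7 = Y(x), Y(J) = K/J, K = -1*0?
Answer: 0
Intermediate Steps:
K = 0
Y(J) = 0 (Y(J) = 0/J = 0)
z(L, x) = 0 (z(L, x) = -7*0 = 0)
z(R, -15)*(-17) = 0*(-17) = 0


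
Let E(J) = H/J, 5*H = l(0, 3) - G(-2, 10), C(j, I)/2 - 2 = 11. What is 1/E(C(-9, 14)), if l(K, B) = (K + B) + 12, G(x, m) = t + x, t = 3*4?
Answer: 26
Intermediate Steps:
C(j, I) = 26 (C(j, I) = 4 + 2*11 = 4 + 22 = 26)
t = 12
G(x, m) = 12 + x
l(K, B) = 12 + B + K (l(K, B) = (B + K) + 12 = 12 + B + K)
H = 1 (H = ((12 + 3 + 0) - (12 - 2))/5 = (15 - 1*10)/5 = (15 - 10)/5 = (⅕)*5 = 1)
E(J) = 1/J
1/E(C(-9, 14)) = 1/(1/26) = 26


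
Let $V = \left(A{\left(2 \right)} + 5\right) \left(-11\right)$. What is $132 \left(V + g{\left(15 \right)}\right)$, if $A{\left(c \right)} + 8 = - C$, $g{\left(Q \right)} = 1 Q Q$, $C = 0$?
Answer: $34056$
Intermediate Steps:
$g{\left(Q \right)} = Q^{2}$ ($g{\left(Q \right)} = Q Q = Q^{2}$)
$A{\left(c \right)} = -8$ ($A{\left(c \right)} = -8 - 0 = -8 + 0 = -8$)
$V = 33$ ($V = \left(-8 + 5\right) \left(-11\right) = \left(-3\right) \left(-11\right) = 33$)
$132 \left(V + g{\left(15 \right)}\right) = 132 \left(33 + 15^{2}\right) = 132 \left(33 + 225\right) = 132 \cdot 258 = 34056$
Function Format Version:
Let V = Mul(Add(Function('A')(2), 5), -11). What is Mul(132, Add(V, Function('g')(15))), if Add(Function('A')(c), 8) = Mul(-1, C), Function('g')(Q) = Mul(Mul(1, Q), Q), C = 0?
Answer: 34056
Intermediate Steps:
Function('g')(Q) = Pow(Q, 2) (Function('g')(Q) = Mul(Q, Q) = Pow(Q, 2))
Function('A')(c) = -8 (Function('A')(c) = Add(-8, Mul(-1, 0)) = Add(-8, 0) = -8)
V = 33 (V = Mul(Add(-8, 5), -11) = Mul(-3, -11) = 33)
Mul(132, Add(V, Function('g')(15))) = Mul(132, Add(33, Pow(15, 2))) = Mul(132, Add(33, 225)) = Mul(132, 258) = 34056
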